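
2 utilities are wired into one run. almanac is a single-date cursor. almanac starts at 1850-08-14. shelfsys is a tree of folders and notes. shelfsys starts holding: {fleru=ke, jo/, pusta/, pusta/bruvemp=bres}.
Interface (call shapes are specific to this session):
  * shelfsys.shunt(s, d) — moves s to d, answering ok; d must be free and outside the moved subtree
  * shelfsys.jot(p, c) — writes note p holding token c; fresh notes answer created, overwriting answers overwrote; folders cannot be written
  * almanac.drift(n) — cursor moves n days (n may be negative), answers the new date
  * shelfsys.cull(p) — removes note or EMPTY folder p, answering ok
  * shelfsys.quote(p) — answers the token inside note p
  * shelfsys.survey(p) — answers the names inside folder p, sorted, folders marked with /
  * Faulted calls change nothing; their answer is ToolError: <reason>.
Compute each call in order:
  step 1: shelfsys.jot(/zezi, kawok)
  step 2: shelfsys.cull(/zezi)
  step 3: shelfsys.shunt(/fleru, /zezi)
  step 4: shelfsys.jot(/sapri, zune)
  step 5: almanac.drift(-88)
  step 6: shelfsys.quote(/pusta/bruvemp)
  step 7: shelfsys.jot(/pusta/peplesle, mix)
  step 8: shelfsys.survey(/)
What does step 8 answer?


Answer: [jo/, pusta/, sapri, zezi]

Derivation:
·→ shelfsys.jot(p: /zezi, c: kawok)
·← created
·→ shelfsys.cull(p: /zezi)
·← ok
·→ shelfsys.shunt(s: /fleru, d: /zezi)
·← ok
·→ shelfsys.jot(p: /sapri, c: zune)
·← created
·→ almanac.drift(n: -88)
·← 1850-05-18
·→ shelfsys.quote(p: /pusta/bruvemp)
·← bres
·→ shelfsys.jot(p: /pusta/peplesle, c: mix)
·← created
·→ shelfsys.survey(p: /)
·← [jo/, pusta/, sapri, zezi]


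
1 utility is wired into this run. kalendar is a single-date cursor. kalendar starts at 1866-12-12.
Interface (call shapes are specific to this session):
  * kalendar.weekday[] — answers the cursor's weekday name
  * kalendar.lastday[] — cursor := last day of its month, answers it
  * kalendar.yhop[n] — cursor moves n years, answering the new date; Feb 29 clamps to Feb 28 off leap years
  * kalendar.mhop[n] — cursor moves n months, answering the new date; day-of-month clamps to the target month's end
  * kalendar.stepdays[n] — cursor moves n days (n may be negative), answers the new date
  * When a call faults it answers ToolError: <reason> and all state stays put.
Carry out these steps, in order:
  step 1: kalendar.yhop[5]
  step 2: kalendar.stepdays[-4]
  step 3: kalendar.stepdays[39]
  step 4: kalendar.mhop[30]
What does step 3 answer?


Answer: 1872-01-16

Derivation:
// 1. kalendar.yhop(n='5') -> 1871-12-12
// 2. kalendar.stepdays(n='-4') -> 1871-12-08
// 3. kalendar.stepdays(n='39') -> 1872-01-16
// 4. kalendar.mhop(n='30') -> 1874-07-16


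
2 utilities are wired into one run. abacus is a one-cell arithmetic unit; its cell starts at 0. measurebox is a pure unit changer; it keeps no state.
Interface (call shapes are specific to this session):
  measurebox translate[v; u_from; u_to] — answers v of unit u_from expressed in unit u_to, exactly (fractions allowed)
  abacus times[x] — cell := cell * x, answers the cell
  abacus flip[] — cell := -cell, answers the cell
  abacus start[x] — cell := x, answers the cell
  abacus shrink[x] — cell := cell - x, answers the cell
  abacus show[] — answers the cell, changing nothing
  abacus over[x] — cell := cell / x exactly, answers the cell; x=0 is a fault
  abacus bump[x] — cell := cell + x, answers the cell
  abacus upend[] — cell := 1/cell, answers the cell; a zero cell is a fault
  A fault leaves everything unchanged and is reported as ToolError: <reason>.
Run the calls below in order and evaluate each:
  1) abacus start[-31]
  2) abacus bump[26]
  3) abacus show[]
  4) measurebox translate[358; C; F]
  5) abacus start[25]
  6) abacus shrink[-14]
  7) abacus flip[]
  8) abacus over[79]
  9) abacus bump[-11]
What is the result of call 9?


! 1. abacus start(x: -31) -> -31
! 2. abacus bump(x: 26) -> -5
! 3. abacus show() -> -5
! 4. measurebox translate(v: 358, u_from: C, u_to: F) -> 3382/5
! 5. abacus start(x: 25) -> 25
! 6. abacus shrink(x: -14) -> 39
! 7. abacus flip() -> -39
! 8. abacus over(x: 79) -> -39/79
! 9. abacus bump(x: -11) -> -908/79

Answer: -908/79


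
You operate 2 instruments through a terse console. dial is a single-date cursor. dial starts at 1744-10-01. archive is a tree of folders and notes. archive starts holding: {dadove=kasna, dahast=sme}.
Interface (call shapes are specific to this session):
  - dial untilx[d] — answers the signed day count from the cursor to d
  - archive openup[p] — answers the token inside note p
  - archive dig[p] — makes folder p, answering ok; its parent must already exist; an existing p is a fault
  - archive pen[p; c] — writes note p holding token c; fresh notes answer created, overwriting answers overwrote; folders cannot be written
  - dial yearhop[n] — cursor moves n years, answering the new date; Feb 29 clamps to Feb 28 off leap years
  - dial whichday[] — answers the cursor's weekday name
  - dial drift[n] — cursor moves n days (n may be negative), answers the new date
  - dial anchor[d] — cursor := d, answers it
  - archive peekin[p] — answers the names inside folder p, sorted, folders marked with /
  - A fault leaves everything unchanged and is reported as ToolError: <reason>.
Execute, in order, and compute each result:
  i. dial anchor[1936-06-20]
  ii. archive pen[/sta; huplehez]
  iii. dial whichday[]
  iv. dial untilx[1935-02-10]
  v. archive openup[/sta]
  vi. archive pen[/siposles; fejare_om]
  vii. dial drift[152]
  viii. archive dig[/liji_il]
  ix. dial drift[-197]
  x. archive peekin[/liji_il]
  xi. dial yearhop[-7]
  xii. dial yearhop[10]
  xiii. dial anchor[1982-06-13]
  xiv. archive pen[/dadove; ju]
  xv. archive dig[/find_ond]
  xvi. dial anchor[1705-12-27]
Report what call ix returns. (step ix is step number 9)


-> dial anchor(d='1936-06-20')
<- 1936-06-20
-> archive pen(p='/sta', c='huplehez')
<- created
-> dial whichday()
<- Saturday
-> dial untilx(d='1935-02-10')
<- -496
-> archive openup(p='/sta')
<- huplehez
-> archive pen(p='/siposles', c='fejare_om')
<- created
-> dial drift(n='152')
<- 1936-11-19
-> archive dig(p='/liji_il')
<- ok
-> dial drift(n='-197')
<- 1936-05-06
-> archive peekin(p='/liji_il')
<- []
-> dial yearhop(n='-7')
<- 1929-05-06
-> dial yearhop(n='10')
<- 1939-05-06
-> dial anchor(d='1982-06-13')
<- 1982-06-13
-> archive pen(p='/dadove', c='ju')
<- overwrote
-> archive dig(p='/find_ond')
<- ok
-> dial anchor(d='1705-12-27')
<- 1705-12-27

Answer: 1936-05-06


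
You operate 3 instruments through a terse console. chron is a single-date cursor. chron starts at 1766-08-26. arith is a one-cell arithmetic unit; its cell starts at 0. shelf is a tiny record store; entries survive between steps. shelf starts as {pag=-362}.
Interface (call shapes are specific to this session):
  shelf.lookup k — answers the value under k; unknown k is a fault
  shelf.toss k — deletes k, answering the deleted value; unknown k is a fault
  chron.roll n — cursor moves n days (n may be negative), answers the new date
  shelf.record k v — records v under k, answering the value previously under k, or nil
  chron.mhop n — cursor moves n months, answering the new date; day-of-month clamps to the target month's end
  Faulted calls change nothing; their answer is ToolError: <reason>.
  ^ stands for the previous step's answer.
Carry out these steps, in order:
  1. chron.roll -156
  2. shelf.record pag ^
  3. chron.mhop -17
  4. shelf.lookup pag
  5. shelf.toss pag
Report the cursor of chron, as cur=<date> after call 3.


Answer: cur=1764-10-23

Derivation:
$ roll n='-156'
[out] 1766-03-23
$ record k='pag' v='^'
[out] -362
$ mhop n='-17'
[out] 1764-10-23
$ lookup k='pag'
[out] 1766-03-23
$ toss k='pag'
[out] 1766-03-23


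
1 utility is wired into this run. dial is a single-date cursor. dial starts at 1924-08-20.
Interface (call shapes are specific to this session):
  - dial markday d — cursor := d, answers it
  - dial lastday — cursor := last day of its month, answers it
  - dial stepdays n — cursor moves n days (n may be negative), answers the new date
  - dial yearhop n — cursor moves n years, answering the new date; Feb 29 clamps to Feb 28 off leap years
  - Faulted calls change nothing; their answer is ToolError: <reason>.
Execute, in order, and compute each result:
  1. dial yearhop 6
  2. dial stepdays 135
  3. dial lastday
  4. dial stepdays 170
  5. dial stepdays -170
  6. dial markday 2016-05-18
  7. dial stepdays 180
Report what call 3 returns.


I call dial yearhop using n: 6, → 1930-08-20.
I try dial stepdays using n: 135, giving 1931-01-02.
I use dial lastday(): 1931-01-31.
I try dial stepdays using n: 170, and observe 1931-07-20.
Then dial stepdays using n: -170, → 1931-01-31.
Invoking dial markday using d: 2016-05-18, and see 2016-05-18.
I run dial stepdays using n: 180, giving 2016-11-14.

Answer: 1931-01-31


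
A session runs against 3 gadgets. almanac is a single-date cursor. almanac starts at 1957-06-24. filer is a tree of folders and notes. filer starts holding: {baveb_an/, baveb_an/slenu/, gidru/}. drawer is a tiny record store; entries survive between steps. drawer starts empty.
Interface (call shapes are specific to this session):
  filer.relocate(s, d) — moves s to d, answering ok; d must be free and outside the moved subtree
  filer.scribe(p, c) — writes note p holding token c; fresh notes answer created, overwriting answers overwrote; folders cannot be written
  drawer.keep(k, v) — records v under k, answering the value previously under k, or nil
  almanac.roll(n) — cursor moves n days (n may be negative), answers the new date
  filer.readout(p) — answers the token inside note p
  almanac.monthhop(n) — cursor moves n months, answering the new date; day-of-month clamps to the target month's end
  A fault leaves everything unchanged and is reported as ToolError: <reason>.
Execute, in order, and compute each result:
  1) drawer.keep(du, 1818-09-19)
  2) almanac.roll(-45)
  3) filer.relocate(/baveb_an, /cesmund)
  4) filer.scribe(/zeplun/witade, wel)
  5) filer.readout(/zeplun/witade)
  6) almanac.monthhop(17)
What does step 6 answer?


Answer: 1958-10-10

Derivation:
→ keep(k→du, v→1818-09-19)
← nil
→ roll(n→-45)
← 1957-05-10
→ relocate(s→/baveb_an, d→/cesmund)
← ok
→ scribe(p→/zeplun/witade, c→wel)
← ToolError: no parent
→ readout(p→/zeplun/witade)
← ToolError: not found
→ monthhop(n→17)
← 1958-10-10


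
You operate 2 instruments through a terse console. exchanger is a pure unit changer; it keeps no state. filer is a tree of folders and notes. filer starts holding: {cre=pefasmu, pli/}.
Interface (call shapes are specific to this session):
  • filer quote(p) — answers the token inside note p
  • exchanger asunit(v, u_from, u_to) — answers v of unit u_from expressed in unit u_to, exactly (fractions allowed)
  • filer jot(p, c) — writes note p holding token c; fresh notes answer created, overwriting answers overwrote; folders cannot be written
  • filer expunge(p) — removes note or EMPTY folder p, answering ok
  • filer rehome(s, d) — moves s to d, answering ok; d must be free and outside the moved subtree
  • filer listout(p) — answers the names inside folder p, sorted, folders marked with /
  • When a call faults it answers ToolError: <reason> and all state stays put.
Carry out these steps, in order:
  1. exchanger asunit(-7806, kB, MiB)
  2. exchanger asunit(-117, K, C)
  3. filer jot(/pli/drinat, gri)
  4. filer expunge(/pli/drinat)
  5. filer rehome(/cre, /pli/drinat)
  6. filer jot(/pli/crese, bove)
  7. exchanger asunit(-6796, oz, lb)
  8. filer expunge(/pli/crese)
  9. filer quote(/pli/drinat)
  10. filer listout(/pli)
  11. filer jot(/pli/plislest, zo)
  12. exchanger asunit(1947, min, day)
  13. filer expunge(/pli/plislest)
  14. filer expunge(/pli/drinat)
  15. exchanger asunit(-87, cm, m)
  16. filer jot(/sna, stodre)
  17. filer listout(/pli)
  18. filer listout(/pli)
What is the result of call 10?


Answer: [drinat]

Derivation:
>>> exchanger asunit v: -7806 u_from: kB u_to: MiB
= -487875/65536
>>> exchanger asunit v: -117 u_from: K u_to: C
= -7803/20
>>> filer jot p: /pli/drinat c: gri
= created
>>> filer expunge p: /pli/drinat
= ok
>>> filer rehome s: /cre d: /pli/drinat
= ok
>>> filer jot p: /pli/crese c: bove
= created
>>> exchanger asunit v: -6796 u_from: oz u_to: lb
= -1699/4
>>> filer expunge p: /pli/crese
= ok
>>> filer quote p: /pli/drinat
= pefasmu
>>> filer listout p: /pli
= [drinat]
>>> filer jot p: /pli/plislest c: zo
= created
>>> exchanger asunit v: 1947 u_from: min u_to: day
= 649/480
>>> filer expunge p: /pli/plislest
= ok
>>> filer expunge p: /pli/drinat
= ok
>>> exchanger asunit v: -87 u_from: cm u_to: m
= -87/100
>>> filer jot p: /sna c: stodre
= created
>>> filer listout p: /pli
= []
>>> filer listout p: /pli
= []


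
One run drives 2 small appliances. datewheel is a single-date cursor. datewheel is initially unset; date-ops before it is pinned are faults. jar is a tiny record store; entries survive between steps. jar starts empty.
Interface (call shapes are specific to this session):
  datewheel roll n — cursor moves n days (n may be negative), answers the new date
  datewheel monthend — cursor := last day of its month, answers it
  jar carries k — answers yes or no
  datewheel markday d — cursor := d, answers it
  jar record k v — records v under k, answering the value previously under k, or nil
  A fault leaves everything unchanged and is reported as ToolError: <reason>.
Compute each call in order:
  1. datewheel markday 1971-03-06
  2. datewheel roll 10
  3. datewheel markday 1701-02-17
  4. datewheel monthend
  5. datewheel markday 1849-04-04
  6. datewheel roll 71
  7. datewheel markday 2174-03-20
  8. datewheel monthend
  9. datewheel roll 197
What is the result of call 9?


-> datewheel markday(1971-03-06)
<- 1971-03-06
-> datewheel roll(10)
<- 1971-03-16
-> datewheel markday(1701-02-17)
<- 1701-02-17
-> datewheel monthend()
<- 1701-02-28
-> datewheel markday(1849-04-04)
<- 1849-04-04
-> datewheel roll(71)
<- 1849-06-14
-> datewheel markday(2174-03-20)
<- 2174-03-20
-> datewheel monthend()
<- 2174-03-31
-> datewheel roll(197)
<- 2174-10-14

Answer: 2174-10-14


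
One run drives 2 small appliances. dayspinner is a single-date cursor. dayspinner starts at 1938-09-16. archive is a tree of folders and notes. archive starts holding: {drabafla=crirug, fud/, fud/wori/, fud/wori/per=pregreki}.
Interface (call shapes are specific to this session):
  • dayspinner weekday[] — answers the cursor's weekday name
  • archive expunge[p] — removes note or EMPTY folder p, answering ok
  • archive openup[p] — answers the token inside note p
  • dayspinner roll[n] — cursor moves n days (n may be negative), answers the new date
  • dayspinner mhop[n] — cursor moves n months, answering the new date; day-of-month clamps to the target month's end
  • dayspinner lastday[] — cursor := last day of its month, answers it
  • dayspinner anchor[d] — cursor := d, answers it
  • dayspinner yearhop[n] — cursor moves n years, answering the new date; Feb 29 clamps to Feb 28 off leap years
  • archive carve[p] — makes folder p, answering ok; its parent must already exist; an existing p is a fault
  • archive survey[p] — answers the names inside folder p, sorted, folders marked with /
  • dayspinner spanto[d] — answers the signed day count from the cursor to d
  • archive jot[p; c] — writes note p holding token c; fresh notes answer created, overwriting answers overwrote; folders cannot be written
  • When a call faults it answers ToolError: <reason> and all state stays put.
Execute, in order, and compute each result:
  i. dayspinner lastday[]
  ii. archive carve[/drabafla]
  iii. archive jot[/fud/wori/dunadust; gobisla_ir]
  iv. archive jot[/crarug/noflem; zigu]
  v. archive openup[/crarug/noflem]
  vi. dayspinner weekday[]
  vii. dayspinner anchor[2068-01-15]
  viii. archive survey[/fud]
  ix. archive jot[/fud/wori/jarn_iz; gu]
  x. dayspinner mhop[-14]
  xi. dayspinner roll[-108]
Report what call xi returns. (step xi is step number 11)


Answer: 2066-07-30

Derivation:
-> dayspinner lastday()
<- 1938-09-30
-> archive carve(p: /drabafla)
<- ToolError: exists
-> archive jot(p: /fud/wori/dunadust, c: gobisla_ir)
<- created
-> archive jot(p: /crarug/noflem, c: zigu)
<- ToolError: no parent
-> archive openup(p: /crarug/noflem)
<- ToolError: not found
-> dayspinner weekday()
<- Friday
-> dayspinner anchor(d: 2068-01-15)
<- 2068-01-15
-> archive survey(p: /fud)
<- [wori/]
-> archive jot(p: /fud/wori/jarn_iz, c: gu)
<- created
-> dayspinner mhop(n: -14)
<- 2066-11-15
-> dayspinner roll(n: -108)
<- 2066-07-30


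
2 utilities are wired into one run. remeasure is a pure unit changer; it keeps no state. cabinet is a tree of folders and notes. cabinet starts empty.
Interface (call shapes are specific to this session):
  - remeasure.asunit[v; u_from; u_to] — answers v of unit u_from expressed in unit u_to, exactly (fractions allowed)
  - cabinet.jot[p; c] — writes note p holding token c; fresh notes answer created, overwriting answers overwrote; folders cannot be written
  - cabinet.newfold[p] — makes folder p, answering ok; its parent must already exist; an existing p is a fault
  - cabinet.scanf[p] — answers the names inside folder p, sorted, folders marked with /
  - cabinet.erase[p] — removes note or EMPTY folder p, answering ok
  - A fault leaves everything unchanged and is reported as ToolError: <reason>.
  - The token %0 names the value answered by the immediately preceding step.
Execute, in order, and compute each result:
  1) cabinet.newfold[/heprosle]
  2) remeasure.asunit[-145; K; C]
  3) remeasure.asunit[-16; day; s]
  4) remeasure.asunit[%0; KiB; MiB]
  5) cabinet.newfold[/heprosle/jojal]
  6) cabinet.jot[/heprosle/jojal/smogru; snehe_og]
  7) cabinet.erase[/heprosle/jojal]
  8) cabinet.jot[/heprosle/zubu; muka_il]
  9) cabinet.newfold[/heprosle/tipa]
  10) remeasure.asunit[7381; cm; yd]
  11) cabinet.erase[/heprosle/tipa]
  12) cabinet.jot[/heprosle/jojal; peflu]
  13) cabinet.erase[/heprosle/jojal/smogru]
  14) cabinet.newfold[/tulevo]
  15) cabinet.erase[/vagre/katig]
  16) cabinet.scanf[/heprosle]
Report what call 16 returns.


Answer: [jojal/, zubu]

Derivation:
→ cabinet.newfold(/heprosle)
← ok
→ remeasure.asunit(-145, K, C)
← -8363/20
→ remeasure.asunit(-16, day, s)
← -1382400
→ remeasure.asunit(%0, KiB, MiB)
← -1350
→ cabinet.newfold(/heprosle/jojal)
← ok
→ cabinet.jot(/heprosle/jojal/smogru, snehe_og)
← created
→ cabinet.erase(/heprosle/jojal)
← ToolError: not empty
→ cabinet.jot(/heprosle/zubu, muka_il)
← created
→ cabinet.newfold(/heprosle/tipa)
← ok
→ remeasure.asunit(7381, cm, yd)
← 184525/2286
→ cabinet.erase(/heprosle/tipa)
← ok
→ cabinet.jot(/heprosle/jojal, peflu)
← ToolError: is a directory
→ cabinet.erase(/heprosle/jojal/smogru)
← ok
→ cabinet.newfold(/tulevo)
← ok
→ cabinet.erase(/vagre/katig)
← ToolError: not found
→ cabinet.scanf(/heprosle)
← [jojal/, zubu]


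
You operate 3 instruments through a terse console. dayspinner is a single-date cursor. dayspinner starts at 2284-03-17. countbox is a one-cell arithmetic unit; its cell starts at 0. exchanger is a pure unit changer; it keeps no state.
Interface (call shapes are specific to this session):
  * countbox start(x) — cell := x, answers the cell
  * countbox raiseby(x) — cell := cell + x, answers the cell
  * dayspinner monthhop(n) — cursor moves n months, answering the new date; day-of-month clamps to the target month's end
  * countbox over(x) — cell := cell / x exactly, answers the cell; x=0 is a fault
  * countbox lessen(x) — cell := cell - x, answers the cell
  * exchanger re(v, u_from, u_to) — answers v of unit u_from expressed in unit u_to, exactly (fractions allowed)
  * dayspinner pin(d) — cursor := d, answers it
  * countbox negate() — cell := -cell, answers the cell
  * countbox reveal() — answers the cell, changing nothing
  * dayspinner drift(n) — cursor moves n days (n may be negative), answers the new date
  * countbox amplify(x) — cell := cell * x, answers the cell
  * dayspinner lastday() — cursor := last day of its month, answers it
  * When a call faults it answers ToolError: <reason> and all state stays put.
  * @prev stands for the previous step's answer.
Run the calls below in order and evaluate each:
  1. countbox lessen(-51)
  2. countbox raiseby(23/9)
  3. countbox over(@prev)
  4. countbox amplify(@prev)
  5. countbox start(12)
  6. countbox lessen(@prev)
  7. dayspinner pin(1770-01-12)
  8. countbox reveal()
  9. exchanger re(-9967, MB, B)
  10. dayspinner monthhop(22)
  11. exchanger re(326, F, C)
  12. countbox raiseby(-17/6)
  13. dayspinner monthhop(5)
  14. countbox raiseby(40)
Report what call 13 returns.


Answer: 1772-04-12

Derivation:
>>> countbox lessen x: -51
= 51
>>> countbox raiseby x: 23/9
= 482/9
>>> countbox over x: @prev
= 1
>>> countbox amplify x: @prev
= 1
>>> countbox start x: 12
= 12
>>> countbox lessen x: @prev
= 0
>>> dayspinner pin d: 1770-01-12
= 1770-01-12
>>> countbox reveal
= 0
>>> exchanger re v: -9967 u_from: MB u_to: B
= -9967000000
>>> dayspinner monthhop n: 22
= 1771-11-12
>>> exchanger re v: 326 u_from: F u_to: C
= 490/3
>>> countbox raiseby x: -17/6
= -17/6
>>> dayspinner monthhop n: 5
= 1772-04-12
>>> countbox raiseby x: 40
= 223/6


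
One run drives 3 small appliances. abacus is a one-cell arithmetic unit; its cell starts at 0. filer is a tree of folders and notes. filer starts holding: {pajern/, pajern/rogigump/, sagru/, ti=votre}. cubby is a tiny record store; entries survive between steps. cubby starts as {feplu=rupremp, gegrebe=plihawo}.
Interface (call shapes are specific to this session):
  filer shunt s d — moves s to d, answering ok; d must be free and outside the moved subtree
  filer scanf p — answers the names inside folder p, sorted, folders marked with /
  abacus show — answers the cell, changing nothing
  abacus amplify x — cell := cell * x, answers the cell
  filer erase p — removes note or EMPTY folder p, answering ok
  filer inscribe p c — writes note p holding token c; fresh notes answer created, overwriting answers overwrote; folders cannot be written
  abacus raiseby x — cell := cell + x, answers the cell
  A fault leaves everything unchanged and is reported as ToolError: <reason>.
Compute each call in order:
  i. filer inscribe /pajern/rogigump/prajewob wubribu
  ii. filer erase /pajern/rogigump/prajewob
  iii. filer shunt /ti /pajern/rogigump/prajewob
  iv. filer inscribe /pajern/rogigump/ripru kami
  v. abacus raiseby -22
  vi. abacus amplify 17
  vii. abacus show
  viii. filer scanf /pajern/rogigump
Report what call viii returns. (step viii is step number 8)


Do: filer inscribe[p=/pajern/rogigump/prajewob; c=wubribu]
See: created
Do: filer erase[p=/pajern/rogigump/prajewob]
See: ok
Do: filer shunt[s=/ti; d=/pajern/rogigump/prajewob]
See: ok
Do: filer inscribe[p=/pajern/rogigump/ripru; c=kami]
See: created
Do: abacus raiseby[x=-22]
See: -22
Do: abacus amplify[x=17]
See: -374
Do: abacus show[]
See: -374
Do: filer scanf[p=/pajern/rogigump]
See: [prajewob, ripru]

Answer: [prajewob, ripru]


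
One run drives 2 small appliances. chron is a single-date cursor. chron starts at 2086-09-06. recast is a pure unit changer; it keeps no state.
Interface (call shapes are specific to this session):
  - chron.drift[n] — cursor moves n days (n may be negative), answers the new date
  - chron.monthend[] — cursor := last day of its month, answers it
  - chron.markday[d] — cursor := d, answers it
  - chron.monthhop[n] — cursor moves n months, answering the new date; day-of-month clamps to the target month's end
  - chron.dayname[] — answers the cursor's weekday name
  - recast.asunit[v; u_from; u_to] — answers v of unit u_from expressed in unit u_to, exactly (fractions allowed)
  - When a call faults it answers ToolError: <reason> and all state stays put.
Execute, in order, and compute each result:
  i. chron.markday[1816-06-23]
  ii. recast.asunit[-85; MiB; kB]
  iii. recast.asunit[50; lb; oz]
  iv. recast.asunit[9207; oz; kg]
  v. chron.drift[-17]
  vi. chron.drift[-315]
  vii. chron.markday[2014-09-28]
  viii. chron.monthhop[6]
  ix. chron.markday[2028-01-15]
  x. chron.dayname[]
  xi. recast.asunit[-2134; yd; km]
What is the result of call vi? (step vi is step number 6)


Answer: 1815-07-27

Derivation:
Calling chron.markday using d=1816-06-23, yielding 1816-06-23.
Using recast.asunit using v=-85, u_from=MiB, u_to=kB, giving -2228224/25.
Now I run recast.asunit using v=50, u_from=lb, u_to=oz, and observe 800.
Calling recast.asunit using v=9207, u_from=oz, u_to=kg, → 417622495059/1600000000.
Then chron.drift using n=-17, and observe 1816-06-06.
Next I call chron.drift using n=-315, and get 1815-07-27.
I use chron.markday using d=2014-09-28, and get 2014-09-28.
I use chron.monthhop using n=6: 2015-03-28.
Next I call chron.markday using d=2028-01-15, → 2028-01-15.
I try chron.dayname(), and observe Saturday.
Calling recast.asunit using v=-2134, u_from=yd, u_to=km, and observe -1219581/625000.


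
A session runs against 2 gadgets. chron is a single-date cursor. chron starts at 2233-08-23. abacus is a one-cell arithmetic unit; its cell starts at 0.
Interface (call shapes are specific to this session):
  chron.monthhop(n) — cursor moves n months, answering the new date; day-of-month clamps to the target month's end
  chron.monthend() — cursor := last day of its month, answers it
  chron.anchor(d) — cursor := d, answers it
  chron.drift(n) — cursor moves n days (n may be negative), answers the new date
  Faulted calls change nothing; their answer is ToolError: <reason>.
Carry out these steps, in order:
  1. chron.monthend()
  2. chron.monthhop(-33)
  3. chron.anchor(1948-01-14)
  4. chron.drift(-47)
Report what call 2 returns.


Answer: 2230-11-30

Derivation:
-> chron.monthend()
<- 2233-08-31
-> chron.monthhop(n='-33')
<- 2230-11-30
-> chron.anchor(d='1948-01-14')
<- 1948-01-14
-> chron.drift(n='-47')
<- 1947-11-28


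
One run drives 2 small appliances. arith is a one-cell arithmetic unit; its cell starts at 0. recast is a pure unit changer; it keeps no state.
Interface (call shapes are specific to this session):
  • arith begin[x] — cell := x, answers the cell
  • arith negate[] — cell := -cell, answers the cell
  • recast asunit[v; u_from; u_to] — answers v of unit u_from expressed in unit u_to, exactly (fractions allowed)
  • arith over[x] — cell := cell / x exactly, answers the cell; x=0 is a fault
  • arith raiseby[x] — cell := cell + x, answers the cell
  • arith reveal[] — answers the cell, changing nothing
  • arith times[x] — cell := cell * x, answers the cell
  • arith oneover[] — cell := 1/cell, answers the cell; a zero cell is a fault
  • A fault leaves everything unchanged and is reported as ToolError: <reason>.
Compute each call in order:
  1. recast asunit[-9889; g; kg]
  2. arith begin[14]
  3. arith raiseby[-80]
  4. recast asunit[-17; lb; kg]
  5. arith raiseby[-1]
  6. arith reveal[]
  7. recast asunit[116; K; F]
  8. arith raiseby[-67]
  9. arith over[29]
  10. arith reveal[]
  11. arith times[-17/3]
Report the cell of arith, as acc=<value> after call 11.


Answer: acc=2278/87

Derivation:
Step: recast asunit[v='-9889'; u_from='g'; u_to='kg']
Result: -9889/1000
Step: arith begin[x='14']
Result: 14
Step: arith raiseby[x='-80']
Result: -66
Step: recast asunit[v='-17'; u_from='lb'; u_to='kg']
Result: -771107029/100000000
Step: arith raiseby[x='-1']
Result: -67
Step: arith reveal[]
Result: -67
Step: recast asunit[v='116'; u_from='K'; u_to='F']
Result: -25087/100
Step: arith raiseby[x='-67']
Result: -134
Step: arith over[x='29']
Result: -134/29
Step: arith reveal[]
Result: -134/29
Step: arith times[x='-17/3']
Result: 2278/87


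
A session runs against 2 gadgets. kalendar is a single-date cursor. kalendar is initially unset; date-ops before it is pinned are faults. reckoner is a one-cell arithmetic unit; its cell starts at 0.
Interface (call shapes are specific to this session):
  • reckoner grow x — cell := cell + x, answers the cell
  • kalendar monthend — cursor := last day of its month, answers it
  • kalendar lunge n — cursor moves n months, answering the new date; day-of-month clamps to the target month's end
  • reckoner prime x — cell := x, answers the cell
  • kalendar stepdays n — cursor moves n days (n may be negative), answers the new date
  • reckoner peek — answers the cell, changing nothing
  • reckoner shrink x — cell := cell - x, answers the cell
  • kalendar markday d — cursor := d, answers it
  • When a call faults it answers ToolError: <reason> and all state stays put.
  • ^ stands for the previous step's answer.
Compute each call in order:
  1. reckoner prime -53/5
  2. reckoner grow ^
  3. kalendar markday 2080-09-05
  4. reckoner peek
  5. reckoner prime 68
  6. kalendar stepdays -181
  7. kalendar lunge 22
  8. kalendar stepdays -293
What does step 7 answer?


Answer: 2082-01-08

Derivation:
Invoking reckoner prime using -53/5, → -53/5.
I try reckoner grow using ^, and see -106/5.
I try kalendar markday using 2080-09-05: 2080-09-05.
I invoke reckoner peek, — result: -106/5.
I run reckoner prime using 68, yielding 68.
I run kalendar stepdays using -181, and get 2080-03-08.
I run kalendar lunge using 22, which returns 2082-01-08.
I call kalendar stepdays using -293, and see 2081-03-21.


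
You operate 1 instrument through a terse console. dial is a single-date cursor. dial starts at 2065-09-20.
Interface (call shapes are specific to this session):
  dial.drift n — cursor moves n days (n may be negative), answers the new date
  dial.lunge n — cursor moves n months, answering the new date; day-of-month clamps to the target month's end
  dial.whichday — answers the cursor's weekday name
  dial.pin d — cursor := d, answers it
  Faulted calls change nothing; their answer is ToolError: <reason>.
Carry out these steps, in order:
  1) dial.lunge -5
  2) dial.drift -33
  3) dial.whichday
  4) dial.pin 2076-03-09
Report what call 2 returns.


Act: dial.lunge[n='-5']
Obs: 2065-04-20
Act: dial.drift[n='-33']
Obs: 2065-03-18
Act: dial.whichday[]
Obs: Wednesday
Act: dial.pin[d='2076-03-09']
Obs: 2076-03-09

Answer: 2065-03-18


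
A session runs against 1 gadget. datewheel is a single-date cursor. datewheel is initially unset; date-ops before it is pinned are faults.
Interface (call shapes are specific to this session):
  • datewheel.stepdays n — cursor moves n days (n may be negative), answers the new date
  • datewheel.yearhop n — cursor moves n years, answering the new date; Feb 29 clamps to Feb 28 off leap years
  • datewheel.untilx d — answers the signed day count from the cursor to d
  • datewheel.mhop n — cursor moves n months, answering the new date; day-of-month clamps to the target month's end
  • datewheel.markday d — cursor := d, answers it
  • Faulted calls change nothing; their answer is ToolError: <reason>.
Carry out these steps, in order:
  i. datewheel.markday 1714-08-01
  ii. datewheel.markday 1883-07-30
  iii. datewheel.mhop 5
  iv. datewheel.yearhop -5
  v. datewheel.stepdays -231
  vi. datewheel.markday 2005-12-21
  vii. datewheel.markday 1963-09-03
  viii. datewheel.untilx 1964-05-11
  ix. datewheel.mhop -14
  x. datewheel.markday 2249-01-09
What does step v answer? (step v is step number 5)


Answer: 1878-05-13

Derivation:
→ datewheel.markday(d='1714-08-01')
← 1714-08-01
→ datewheel.markday(d='1883-07-30')
← 1883-07-30
→ datewheel.mhop(n='5')
← 1883-12-30
→ datewheel.yearhop(n='-5')
← 1878-12-30
→ datewheel.stepdays(n='-231')
← 1878-05-13
→ datewheel.markday(d='2005-12-21')
← 2005-12-21
→ datewheel.markday(d='1963-09-03')
← 1963-09-03
→ datewheel.untilx(d='1964-05-11')
← 251
→ datewheel.mhop(n='-14')
← 1962-07-03
→ datewheel.markday(d='2249-01-09')
← 2249-01-09


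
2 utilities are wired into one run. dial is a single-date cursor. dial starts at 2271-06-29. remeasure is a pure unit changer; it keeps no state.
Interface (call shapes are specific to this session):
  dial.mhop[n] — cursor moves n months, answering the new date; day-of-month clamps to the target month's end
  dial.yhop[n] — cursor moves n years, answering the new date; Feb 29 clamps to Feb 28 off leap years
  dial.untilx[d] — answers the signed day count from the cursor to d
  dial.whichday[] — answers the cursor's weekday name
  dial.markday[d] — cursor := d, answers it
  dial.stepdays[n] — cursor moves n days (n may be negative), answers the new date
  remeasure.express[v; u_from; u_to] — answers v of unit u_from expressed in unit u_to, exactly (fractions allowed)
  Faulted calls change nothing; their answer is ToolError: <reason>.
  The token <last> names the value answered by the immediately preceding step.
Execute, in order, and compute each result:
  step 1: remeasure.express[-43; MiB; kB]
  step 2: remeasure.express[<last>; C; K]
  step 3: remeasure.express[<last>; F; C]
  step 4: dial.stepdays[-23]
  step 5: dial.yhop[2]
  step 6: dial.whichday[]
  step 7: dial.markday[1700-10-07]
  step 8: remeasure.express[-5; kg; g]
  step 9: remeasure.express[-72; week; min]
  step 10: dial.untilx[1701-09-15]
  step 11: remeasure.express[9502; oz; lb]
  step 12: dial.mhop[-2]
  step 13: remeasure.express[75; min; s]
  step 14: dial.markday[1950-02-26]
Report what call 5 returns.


==> remeasure.express(v: -43, u_from: MiB, u_to: kB)
<== -5636096/125
==> remeasure.express(v: <last>, u_from: C, u_to: K)
<== -22407809/500
==> remeasure.express(v: <last>, u_from: F, u_to: C)
<== -7474603/300
==> dial.stepdays(n: -23)
<== 2271-06-06
==> dial.yhop(n: 2)
<== 2273-06-06
==> dial.whichday()
<== Friday
==> dial.markday(d: 1700-10-07)
<== 1700-10-07
==> remeasure.express(v: -5, u_from: kg, u_to: g)
<== -5000
==> remeasure.express(v: -72, u_from: week, u_to: min)
<== -725760
==> dial.untilx(d: 1701-09-15)
<== 343
==> remeasure.express(v: 9502, u_from: oz, u_to: lb)
<== 4751/8
==> dial.mhop(n: -2)
<== 1700-08-07
==> remeasure.express(v: 75, u_from: min, u_to: s)
<== 4500
==> dial.markday(d: 1950-02-26)
<== 1950-02-26

Answer: 2273-06-06


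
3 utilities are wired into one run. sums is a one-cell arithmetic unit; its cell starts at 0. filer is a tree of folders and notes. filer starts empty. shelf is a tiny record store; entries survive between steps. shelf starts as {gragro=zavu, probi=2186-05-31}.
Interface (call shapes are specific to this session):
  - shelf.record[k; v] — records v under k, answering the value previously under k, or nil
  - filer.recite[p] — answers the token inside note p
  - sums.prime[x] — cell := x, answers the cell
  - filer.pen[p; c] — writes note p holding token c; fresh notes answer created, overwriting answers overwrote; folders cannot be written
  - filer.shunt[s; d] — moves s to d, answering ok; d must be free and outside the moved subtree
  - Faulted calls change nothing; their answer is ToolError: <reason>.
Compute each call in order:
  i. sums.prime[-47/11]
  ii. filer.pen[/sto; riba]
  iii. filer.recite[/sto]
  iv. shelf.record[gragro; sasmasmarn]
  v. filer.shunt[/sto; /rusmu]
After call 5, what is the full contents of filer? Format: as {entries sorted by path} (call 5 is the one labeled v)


# 1. prime(x: -47/11) -> -47/11
# 2. pen(p: /sto, c: riba) -> created
# 3. recite(p: /sto) -> riba
# 4. record(k: gragro, v: sasmasmarn) -> zavu
# 5. shunt(s: /sto, d: /rusmu) -> ok

Answer: {rusmu=riba}


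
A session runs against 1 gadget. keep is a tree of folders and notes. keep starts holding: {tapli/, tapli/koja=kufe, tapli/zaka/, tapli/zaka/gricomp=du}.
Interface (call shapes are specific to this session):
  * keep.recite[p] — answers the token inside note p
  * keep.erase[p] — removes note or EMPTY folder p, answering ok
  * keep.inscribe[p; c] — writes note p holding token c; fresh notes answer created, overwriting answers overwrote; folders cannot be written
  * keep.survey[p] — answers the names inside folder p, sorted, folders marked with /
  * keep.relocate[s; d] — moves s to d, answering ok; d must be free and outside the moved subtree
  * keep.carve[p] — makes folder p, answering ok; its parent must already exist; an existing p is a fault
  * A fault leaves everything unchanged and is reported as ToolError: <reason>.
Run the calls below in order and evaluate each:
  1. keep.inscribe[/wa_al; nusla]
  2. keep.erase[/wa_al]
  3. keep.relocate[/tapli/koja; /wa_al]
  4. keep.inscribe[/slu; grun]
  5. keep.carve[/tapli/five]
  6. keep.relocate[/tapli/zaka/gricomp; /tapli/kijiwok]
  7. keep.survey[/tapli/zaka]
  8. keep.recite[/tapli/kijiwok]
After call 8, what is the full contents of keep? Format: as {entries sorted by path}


Answer: {slu=grun, tapli/, tapli/five/, tapli/kijiwok=du, tapli/zaka/, wa_al=kufe}

Derivation:
~$ inscribe p=/wa_al c=nusla
[out] created
~$ erase p=/wa_al
[out] ok
~$ relocate s=/tapli/koja d=/wa_al
[out] ok
~$ inscribe p=/slu c=grun
[out] created
~$ carve p=/tapli/five
[out] ok
~$ relocate s=/tapli/zaka/gricomp d=/tapli/kijiwok
[out] ok
~$ survey p=/tapli/zaka
[out] []
~$ recite p=/tapli/kijiwok
[out] du


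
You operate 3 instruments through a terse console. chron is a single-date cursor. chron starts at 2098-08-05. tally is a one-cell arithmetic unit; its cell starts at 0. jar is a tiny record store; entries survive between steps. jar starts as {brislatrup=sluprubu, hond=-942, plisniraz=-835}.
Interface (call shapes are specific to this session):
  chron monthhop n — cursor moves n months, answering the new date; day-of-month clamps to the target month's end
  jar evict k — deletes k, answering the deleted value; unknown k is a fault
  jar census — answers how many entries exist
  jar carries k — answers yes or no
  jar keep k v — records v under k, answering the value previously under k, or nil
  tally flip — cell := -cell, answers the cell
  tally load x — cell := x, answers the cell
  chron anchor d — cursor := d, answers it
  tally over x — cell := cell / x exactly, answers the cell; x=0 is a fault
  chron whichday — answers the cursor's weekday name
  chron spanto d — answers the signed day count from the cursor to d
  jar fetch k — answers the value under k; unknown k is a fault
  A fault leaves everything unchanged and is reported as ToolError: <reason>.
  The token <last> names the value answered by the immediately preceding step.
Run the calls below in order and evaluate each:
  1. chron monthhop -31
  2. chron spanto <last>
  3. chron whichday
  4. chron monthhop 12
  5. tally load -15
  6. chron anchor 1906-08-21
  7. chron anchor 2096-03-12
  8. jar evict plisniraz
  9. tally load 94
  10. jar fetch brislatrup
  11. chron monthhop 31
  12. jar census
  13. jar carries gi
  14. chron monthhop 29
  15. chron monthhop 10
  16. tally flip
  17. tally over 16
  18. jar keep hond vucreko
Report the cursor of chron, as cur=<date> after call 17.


>>> chron monthhop -31
= 2096-01-05
>>> chron spanto <last>
= 0
>>> chron whichday
= Thursday
>>> chron monthhop 12
= 2097-01-05
>>> tally load -15
= -15
>>> chron anchor 1906-08-21
= 1906-08-21
>>> chron anchor 2096-03-12
= 2096-03-12
>>> jar evict plisniraz
= -835
>>> tally load 94
= 94
>>> jar fetch brislatrup
= sluprubu
>>> chron monthhop 31
= 2098-10-12
>>> jar census
= 2
>>> jar carries gi
= no
>>> chron monthhop 29
= 2101-03-12
>>> chron monthhop 10
= 2102-01-12
>>> tally flip
= -94
>>> tally over 16
= -47/8
>>> jar keep hond vucreko
= -942

Answer: cur=2102-01-12


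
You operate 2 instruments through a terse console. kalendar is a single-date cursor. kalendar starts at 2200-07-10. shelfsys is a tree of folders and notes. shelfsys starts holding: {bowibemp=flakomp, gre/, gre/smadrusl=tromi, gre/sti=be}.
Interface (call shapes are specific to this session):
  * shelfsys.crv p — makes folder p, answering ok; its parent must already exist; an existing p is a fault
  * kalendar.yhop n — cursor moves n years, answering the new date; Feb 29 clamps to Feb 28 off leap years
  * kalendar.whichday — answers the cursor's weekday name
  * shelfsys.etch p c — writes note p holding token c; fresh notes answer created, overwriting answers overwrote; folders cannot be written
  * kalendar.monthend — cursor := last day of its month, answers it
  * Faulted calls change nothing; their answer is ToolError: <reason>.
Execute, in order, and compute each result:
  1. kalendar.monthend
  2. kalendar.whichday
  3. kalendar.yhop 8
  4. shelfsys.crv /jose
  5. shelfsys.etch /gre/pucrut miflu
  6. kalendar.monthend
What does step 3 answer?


Answer: 2208-07-31

Derivation:
# kalendar.monthend() == 2200-07-31
# kalendar.whichday() == Thursday
# kalendar.yhop(8) == 2208-07-31
# shelfsys.crv(/jose) == ok
# shelfsys.etch(/gre/pucrut, miflu) == created
# kalendar.monthend() == 2208-07-31
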